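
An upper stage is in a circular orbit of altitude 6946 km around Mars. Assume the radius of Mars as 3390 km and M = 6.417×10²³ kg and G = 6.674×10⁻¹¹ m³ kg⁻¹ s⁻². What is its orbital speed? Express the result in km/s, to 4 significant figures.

v ≈ 2.036 km/s

μ = GM = 6.674×10⁻¹¹ × 6.417×10²³ = 4.283×10¹³ m³/s².
r = 3390 + 6946 = 10336 km = 1.0336×10⁷ m.
For a circular orbit v = √(μ/r) = √(4.283×10¹³ / 1.034×10⁷) = √(4.143×10⁶) = 2036 m/s.
That is 2.036 km/s.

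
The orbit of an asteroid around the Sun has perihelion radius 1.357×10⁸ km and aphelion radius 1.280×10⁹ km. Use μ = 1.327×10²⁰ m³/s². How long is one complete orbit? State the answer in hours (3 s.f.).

Semi-major axis a = (r_p + r_a)/2 = (1.3570×10⁸ + 1.2800×10⁹)/2 = 7.0785×10⁸ km = 7.078×10¹¹ m.
By Kepler's third law T = 2π√(a³/μ) = 2π × 5.170×10⁷ = 3.248×10⁸ s.
= 90230 hours.

T ≈ 90200 hours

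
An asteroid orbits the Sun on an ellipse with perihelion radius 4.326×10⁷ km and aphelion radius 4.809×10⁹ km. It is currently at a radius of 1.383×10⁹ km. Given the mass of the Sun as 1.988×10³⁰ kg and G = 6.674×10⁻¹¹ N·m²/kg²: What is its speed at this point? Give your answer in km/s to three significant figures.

v ≈ 11.7 km/s

μ = GM = 6.674×10⁻¹¹ × 1.988×10³⁰ = 1.327×10²⁰ m³/s².
Semi-major axis a = (r_p + r_a)/2 = 2.4261×10⁹ km = 2.426×10¹² m.
Vis-viva: v² = μ(2/r − 1/a) = 1.327×10²⁰ × (1.446×10⁻¹² − 4.122×10⁻¹³) = 1.372×10⁸ m²/s².
v = 11710 m/s = 11.71 km/s.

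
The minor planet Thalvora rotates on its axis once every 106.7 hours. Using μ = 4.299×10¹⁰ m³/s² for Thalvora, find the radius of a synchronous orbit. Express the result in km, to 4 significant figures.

r_sync ≈ 5436 km

T = 106.7 hours = 3.841×10⁵ s.
A synchronous orbit has period T, so by Kepler's third law a = (μT²/4π²)^(1/3).
μT²/4π² = 4.299×10¹⁰ × (3.841×10⁵)² / 39.48 = 1.607×10²⁰ m³.
a = 5.436×10⁶ m = 5436.4 km.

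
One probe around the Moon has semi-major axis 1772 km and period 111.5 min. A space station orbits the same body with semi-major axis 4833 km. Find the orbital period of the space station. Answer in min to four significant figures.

Kepler's third law: T² ∝ a³, so T₂ = T₁ (a₂/a₁)^(3/2).
a₂/a₁ = 2.727, (a₂/a₁)^(3/2) = 4.504.
T₂ = 111.5 × 4.504 = 502.2 min.

T₂ ≈ 502.2 min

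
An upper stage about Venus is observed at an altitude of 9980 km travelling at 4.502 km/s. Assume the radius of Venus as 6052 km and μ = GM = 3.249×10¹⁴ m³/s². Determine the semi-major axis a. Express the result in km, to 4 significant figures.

a ≈ 16030 km

r = 6052 + 9980 = 16032 km = 1.603×10⁷ m.
Vis-viva rearranged: 1/a = 2/r − v²/μ = 1.248×10⁻⁷ − 6.238×10⁻⁸ = 6.237×10⁻⁸ m⁻¹.
a = 1.603×10⁷ m = 16034 km.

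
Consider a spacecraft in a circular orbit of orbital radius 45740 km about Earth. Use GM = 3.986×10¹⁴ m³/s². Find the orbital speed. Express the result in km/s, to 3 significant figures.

v ≈ 2.95 km/s

r = 45740 km = 4.574×10⁷ m.
For a circular orbit v = √(μ/r) = √(3.986×10¹⁴ / 4.574×10⁷) = √(8.714×10⁶) = 2952 m/s.
That is 2.952 km/s.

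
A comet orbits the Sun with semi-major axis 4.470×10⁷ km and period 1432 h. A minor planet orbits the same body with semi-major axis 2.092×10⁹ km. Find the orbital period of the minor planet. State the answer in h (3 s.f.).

T₂ ≈ 4.58×10⁵ h

Kepler's third law: T² ∝ a³, so T₂ = T₁ (a₂/a₁)^(3/2).
a₂/a₁ = 46.80, (a₂/a₁)^(3/2) = 320.2.
T₂ = 1432 × 320.2 = 4.585×10⁵ h.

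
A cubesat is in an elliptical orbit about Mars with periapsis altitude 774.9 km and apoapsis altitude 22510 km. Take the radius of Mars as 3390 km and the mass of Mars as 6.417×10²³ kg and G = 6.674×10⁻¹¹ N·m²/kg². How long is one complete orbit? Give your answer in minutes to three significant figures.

μ = GM = 6.674×10⁻¹¹ × 6.417×10²³ = 4.283×10¹³ m³/s².
r_p = 3390 + 774.9 = 4164.9 km = 4.1649×10⁶ m.
r_a = 3390 + 22510 = 25900 km = 2.5900×10⁷ m.
Semi-major axis a = (r_p + r_a)/2 = (4164.9 + 25900)/2 = 15032 km = 1.503×10⁷ m.
By Kepler's third law T = 2π√(a³/μ) = 2π × 8.906×10³ = 5.596×10⁴ s.
= 932.6 minutes.

T ≈ 933 minutes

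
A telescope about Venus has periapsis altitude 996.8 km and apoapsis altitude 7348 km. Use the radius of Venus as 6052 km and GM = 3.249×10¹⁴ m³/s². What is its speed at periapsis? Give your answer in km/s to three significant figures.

r_p = 6052 + 996.8 = 7048.8 km = 7.0488×10⁶ m.
r_a = 6052 + 7348 = 13400 km = 1.3400×10⁷ m.
Semi-major axis a = (r_p + r_a)/2 = 10224 km = 1.022×10⁷ m.
Vis-viva: v² = μ(2/r − 1/a) = 3.249×10¹⁴ × (2.837×10⁻⁷ − 9.781×10⁻⁸) = 6.041×10⁷ m²/s².
v = 7772 m/s = 7.772 km/s.

v ≈ 7.77 km/s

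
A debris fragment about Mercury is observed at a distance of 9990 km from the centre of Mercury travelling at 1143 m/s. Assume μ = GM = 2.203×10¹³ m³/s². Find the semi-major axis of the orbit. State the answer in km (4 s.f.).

a ≈ 7097 km

r = 9.990×10⁶ m.
Specific orbital energy ε = v²/2 − μ/r = (1143)²/2 − 2.203×10¹³/9.990×10⁶ = -1.552×10⁶ J/kg.
Since ε = −μ/(2a), a = −μ/(2ε) = 7.097×10⁶ m = 7097.4 km.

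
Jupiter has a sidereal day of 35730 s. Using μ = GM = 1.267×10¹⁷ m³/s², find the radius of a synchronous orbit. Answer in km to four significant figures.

r_sync ≈ 1.600×10⁵ km

A synchronous orbit has period T, so by Kepler's third law a = (μT²/4π²)^(1/3).
μT²/4π² = 1.267×10¹⁷ × (3.573×10⁴)² / 39.48 = 4.097×10²⁴ m³.
a = 1.600×10⁸ m = 1.6002×10⁵ km.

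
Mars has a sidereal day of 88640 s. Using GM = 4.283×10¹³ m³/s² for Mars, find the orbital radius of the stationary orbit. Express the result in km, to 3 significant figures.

r_sync ≈ 20400 km

A synchronous orbit has period T, so by Kepler's third law a = (μT²/4π²)^(1/3).
μT²/4π² = 4.283×10¹³ × (8.864×10⁴)² / 39.48 = 8.524×10²¹ m³.
a = 2.043×10⁷ m = 20428 km.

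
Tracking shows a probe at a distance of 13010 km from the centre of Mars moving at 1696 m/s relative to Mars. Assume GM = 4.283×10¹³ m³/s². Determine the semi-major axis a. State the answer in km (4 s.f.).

r = 1.301×10⁷ m.
Specific orbital energy ε = v²/2 − μ/r = (1696)²/2 − 4.283×10¹³/1.301×10⁷ = -1.854×10⁶ J/kg.
Since ε = −μ/(2a), a = −μ/(2ε) = 1.155×10⁷ m = 11551 km.

a ≈ 11550 km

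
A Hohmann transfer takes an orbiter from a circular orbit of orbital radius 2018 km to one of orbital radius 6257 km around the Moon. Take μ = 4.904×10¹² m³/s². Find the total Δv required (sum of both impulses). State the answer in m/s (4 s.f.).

r₁ = 2018 km = 2.018×10⁶ m.
r₂ = 6257 km = 6.257×10⁶ m.
Transfer ellipse a_t = (r₁ + r₂)/2 = 4.138×10⁶ m.
At r₁: circular v_c1 = √(μ/r₁) = 1559 m/s; transfer-perilune v_p = √[μ(2/r₁ − 1/a_t)] = 1917 m/s.
Δv₁ = v_p − v_c1 = 358.1 m/s.
At r₂: circular v_c2 = √(μ/r₂) = 885.3 m/s; transfer-apolune v_a = √[μ(2/r₂ − 1/a_t)] = 618.3 m/s.
Δv₂ = v_c2 − v_a = 267.0 m/s.
Total Δv = Δv₁ + Δv₂ = 625.2 m/s.

Δv_total ≈ 625.2 m/s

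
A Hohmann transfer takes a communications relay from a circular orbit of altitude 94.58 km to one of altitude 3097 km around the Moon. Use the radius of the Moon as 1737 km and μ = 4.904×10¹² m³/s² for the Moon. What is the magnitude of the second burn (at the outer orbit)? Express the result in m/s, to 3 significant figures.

Δv ≈ 261 m/s

r₁ = 1737 + 94.58 = 1831.6 km = 1.8316×10⁶ m.
r₂ = 1737 + 3097 = 4834.0 km = 4.8340×10⁶ m.
Transfer ellipse a_t = (r₁ + r₂)/2 = 3.333×10⁶ m.
At r₁: circular v_c1 = √(μ/r₁) = 1636 m/s; transfer-perilune v_p = √[μ(2/r₁ − 1/a_t)] = 1971 m/s.
At r₂: circular v_c2 = √(μ/r₂) = 1007 m/s; transfer-apolune v_a = √[μ(2/r₂ − 1/a_t)] = 746.7 m/s.
Δv₂ = v_c2 − v_a = 260.5 m/s.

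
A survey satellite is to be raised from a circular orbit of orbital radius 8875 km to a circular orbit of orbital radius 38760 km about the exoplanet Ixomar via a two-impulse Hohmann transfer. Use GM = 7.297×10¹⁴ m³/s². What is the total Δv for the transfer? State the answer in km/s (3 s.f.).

Δv_total ≈ 4.19 km/s

r₁ = 8875 km = 8.875×10⁶ m.
r₂ = 38760 km = 3.876×10⁷ m.
Transfer ellipse a_t = (r₁ + r₂)/2 = 2.382×10⁷ m.
At r₁: circular v_c1 = √(μ/r₁) = 9068 m/s; transfer-periapsis v_p = √[μ(2/r₁ − 1/a_t)] = 11570 m/s.
Δv₁ = v_p − v_c1 = 2500 m/s.
At r₂: circular v_c2 = √(μ/r₂) = 4339 m/s; transfer-apoapsis v_a = √[μ(2/r₂ − 1/a_t)] = 2649 m/s.
Δv₂ = v_c2 − v_a = 1690 m/s.
Total Δv = Δv₁ + Δv₂ = 4190 m/s = 4.190 km/s.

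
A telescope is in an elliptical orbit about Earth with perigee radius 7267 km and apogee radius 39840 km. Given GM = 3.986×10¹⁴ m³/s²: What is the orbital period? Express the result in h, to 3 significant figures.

Semi-major axis a = (r_p + r_a)/2 = (7267.0 + 39840)/2 = 23554 km = 2.355×10⁷ m.
By Kepler's third law T = 2π√(a³/μ) = 2π × 5.726×10³ = 3.597×10⁴ s.
= 9.993 h.

T ≈ 9.99 h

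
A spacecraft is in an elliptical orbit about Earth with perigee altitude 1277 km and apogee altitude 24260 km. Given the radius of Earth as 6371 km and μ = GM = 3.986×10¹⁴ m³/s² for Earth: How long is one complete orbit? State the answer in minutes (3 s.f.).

T ≈ 439 minutes

r_p = 6371 + 1277 = 7648.0 km = 7.6480×10⁶ m.
r_a = 6371 + 24260 = 30631 km = 3.0631×10⁷ m.
Semi-major axis a = (r_p + r_a)/2 = (7648.0 + 30631)/2 = 19140 km = 1.914×10⁷ m.
By Kepler's third law T = 2π√(a³/μ) = 2π × 4.194×10³ = 2.635×10⁴ s.
= 439.2 minutes.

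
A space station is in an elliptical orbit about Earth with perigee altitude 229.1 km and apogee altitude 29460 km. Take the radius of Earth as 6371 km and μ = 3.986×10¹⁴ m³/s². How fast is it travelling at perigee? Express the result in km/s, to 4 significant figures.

r_p = 6371 + 229.1 = 6600.1 km = 6.6001×10⁶ m.
r_a = 6371 + 29460 = 35831 km = 3.5831×10⁷ m.
Semi-major axis a = (r_p + r_a)/2 = 21216 km = 2.122×10⁷ m.
Vis-viva: v² = μ(2/r − 1/a) = 3.986×10¹⁴ × (3.030×10⁻⁷ − 4.714×10⁻⁸) = 1.020×10⁸ m²/s².
v = 10100 m/s = 10.10 km/s.

v ≈ 10.10 km/s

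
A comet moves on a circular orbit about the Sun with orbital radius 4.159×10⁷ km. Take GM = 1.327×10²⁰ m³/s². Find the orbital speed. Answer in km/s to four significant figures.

v ≈ 56.49 km/s

r = 4.159×10⁷ km = 4.159×10¹⁰ m.
For a circular orbit v = √(μ/r) = √(1.327×10²⁰ / 4.159×10¹⁰) = √(3.191×10⁹) = 56490 m/s.
That is 56.49 km/s.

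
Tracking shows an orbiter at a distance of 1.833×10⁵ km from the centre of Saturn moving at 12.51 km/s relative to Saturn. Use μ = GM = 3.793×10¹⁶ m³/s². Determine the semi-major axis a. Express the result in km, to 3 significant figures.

a ≈ 1.47×10⁵ km

r = 1.833×10⁸ m.
Vis-viva rearranged: 1/a = 2/r − v²/μ = 1.091×10⁻⁸ − 4.126×10⁻⁹ = 6.785×10⁻⁹ m⁻¹.
a = 1.474×10⁸ m = 1.4738×10⁵ km.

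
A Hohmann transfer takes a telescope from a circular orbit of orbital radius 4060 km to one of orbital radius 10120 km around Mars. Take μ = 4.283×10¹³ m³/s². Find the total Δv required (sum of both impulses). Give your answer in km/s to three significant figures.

r₁ = 4060 km = 4.060×10⁶ m.
r₂ = 10120 km = 1.012×10⁷ m.
Transfer ellipse a_t = (r₁ + r₂)/2 = 7.090×10⁶ m.
At r₁: circular v_c1 = √(μ/r₁) = 3248 m/s; transfer-periapsis v_p = √[μ(2/r₁ − 1/a_t)] = 3880 m/s.
Δv₁ = v_p − v_c1 = 632.5 m/s.
At r₂: circular v_c2 = √(μ/r₂) = 2057 m/s; transfer-apoapsis v_a = √[μ(2/r₂ − 1/a_t)] = 1557 m/s.
Δv₂ = v_c2 − v_a = 500.5 m/s.
Total Δv = Δv₁ + Δv₂ = 1133 m/s = 1.133 km/s.

Δv_total ≈ 1.13 km/s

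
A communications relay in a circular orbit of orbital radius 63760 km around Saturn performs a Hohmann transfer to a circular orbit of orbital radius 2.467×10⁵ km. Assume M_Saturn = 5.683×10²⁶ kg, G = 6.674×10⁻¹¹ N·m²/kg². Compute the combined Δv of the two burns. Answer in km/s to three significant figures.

Δv_total ≈ 10.8 km/s

μ = GM = 6.674×10⁻¹¹ × 5.683×10²⁶ = 3.793×10¹⁶ m³/s².
r₁ = 63760 km = 6.376×10⁷ m.
r₂ = 2.467×10⁵ km = 2.467×10⁸ m.
Transfer ellipse a_t = (r₁ + r₂)/2 = 1.552×10⁸ m.
At r₁: circular v_c1 = √(μ/r₁) = 24390 m/s; transfer-perikrone v_p = √[μ(2/r₁ − 1/a_t)] = 30750 m/s.
Δv₁ = v_p − v_c1 = 6357 m/s.
At r₂: circular v_c2 = √(μ/r₂) = 12400 m/s; transfer-apokrone v_a = √[μ(2/r₂ − 1/a_t)] = 7947 m/s.
Δv₂ = v_c2 − v_a = 4453 m/s.
Total Δv = Δv₁ + Δv₂ = 10810 m/s = 10.81 km/s.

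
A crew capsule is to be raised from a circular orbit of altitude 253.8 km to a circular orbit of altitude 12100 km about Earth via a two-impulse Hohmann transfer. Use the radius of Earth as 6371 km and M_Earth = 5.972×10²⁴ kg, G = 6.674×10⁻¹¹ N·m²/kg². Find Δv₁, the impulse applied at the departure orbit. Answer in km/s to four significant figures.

Δv ≈ 1.654 km/s

μ = GM = 6.674×10⁻¹¹ × 5.972×10²⁴ = 3.986×10¹⁴ m³/s².
r₁ = 6371 + 253.8 = 6624.8 km = 6.6248×10⁶ m.
r₂ = 6371 + 12100 = 18471 km = 1.8471×10⁷ m.
Transfer ellipse a_t = (r₁ + r₂)/2 = 1.255×10⁷ m.
At r₁: circular v_c1 = √(μ/r₁) = 7757 m/s; transfer-perigee v_p = √[μ(2/r₁ − 1/a_t)] = 9411 m/s.
Δv₁ = v_p − v_c1 = 1654 m/s.
= 1.654 km/s.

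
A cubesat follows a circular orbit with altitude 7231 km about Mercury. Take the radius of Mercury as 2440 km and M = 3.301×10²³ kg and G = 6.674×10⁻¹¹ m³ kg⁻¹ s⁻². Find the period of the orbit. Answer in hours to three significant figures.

T ≈ 11.2 hours

μ = GM = 6.674×10⁻¹¹ × 3.301×10²³ = 2.203×10¹³ m³/s².
r = 2440 + 7231 = 9671.0 km = 9.6710×10⁶ m.
Kepler's third law: T = 2π√(r³/μ) = 2π√((9.671×10⁶)³ / 2.203×10¹³).
r³/μ = 4.106×10⁷ s², so T = 2π × 6.408×10³ = 4.026×10⁴ s.
Converting: 4.026×10⁴ s ÷ 3600 = 11.18 hours.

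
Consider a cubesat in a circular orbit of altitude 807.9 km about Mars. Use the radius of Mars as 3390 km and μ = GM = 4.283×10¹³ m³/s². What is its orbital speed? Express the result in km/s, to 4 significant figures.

r = 3390 + 807.9 = 4197.9 km = 4.1979×10⁶ m.
For a circular orbit v = √(μ/r) = √(4.283×10¹³ / 4.198×10⁶) = √(1.020×10⁷) = 3194 m/s.
That is 3.194 km/s.

v ≈ 3.194 km/s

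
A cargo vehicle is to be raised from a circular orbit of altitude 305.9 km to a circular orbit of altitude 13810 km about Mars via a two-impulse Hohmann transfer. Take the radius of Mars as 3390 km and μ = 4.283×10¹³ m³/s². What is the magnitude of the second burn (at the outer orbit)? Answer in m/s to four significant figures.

r₁ = 3390 + 305.9 = 3695.9 km = 3.6959×10⁶ m.
r₂ = 3390 + 13810 = 17200 km = 1.7200×10⁷ m.
Transfer ellipse a_t = (r₁ + r₂)/2 = 1.045×10⁷ m.
At r₁: circular v_c1 = √(μ/r₁) = 3404 m/s; transfer-periapsis v_p = √[μ(2/r₁ − 1/a_t)] = 4368 m/s.
At r₂: circular v_c2 = √(μ/r₂) = 1578 m/s; transfer-apoapsis v_a = √[μ(2/r₂ − 1/a_t)] = 938.5 m/s.
Δv₂ = v_c2 − v_a = 639.5 m/s.

Δv ≈ 639.5 m/s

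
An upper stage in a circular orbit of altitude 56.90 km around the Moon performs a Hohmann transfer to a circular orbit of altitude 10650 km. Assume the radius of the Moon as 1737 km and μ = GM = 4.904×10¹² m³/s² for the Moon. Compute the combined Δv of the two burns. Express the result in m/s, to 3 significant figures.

Δv_total ≈ 845 m/s

r₁ = 1737 + 56.90 = 1793.9 km = 1.7939×10⁶ m.
r₂ = 1737 + 10650 = 12387 km = 1.2387×10⁷ m.
Transfer ellipse a_t = (r₁ + r₂)/2 = 7.090×10⁶ m.
At r₁: circular v_c1 = √(μ/r₁) = 1653 m/s; transfer-perilune v_p = √[μ(2/r₁ − 1/a_t)] = 2185 m/s.
Δv₁ = v_p − v_c1 = 532.0 m/s.
At r₂: circular v_c2 = √(μ/r₂) = 629.2 m/s; transfer-apolune v_a = √[μ(2/r₂ − 1/a_t)] = 316.5 m/s.
Δv₂ = v_c2 − v_a = 312.7 m/s.
Total Δv = Δv₁ + Δv₂ = 844.7 m/s.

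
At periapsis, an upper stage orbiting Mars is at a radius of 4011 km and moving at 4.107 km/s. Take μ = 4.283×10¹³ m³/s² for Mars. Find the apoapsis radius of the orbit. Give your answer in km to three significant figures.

r_p = 4.011×10⁶ m.
Specific energy ε = v²/2 − μ/r = -2.244×10⁶ J/kg, so a = −μ/(2ε) = 9.541×10⁶ m.
The apsides satisfy r_p + r_a = 2a, so the apoapsis radius is 2a − r_p = 1.507×10⁷ m = 15072 km.

apoapsis radius ≈ 15100 km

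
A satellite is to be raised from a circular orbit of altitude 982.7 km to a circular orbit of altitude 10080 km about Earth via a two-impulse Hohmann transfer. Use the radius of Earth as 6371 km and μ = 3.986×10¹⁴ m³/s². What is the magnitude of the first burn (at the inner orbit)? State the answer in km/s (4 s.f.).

Δv ≈ 1.293 km/s

r₁ = 6371 + 982.7 = 7353.7 km = 7.3537×10⁶ m.
r₂ = 6371 + 10080 = 16451 km = 1.6451×10⁷ m.
Transfer ellipse a_t = (r₁ + r₂)/2 = 1.190×10⁷ m.
At r₁: circular v_c1 = √(μ/r₁) = 7362 m/s; transfer-perigee v_p = √[μ(2/r₁ − 1/a_t)] = 8656 m/s.
Δv₁ = v_p − v_c1 = 1293 m/s.
= 1.293 km/s.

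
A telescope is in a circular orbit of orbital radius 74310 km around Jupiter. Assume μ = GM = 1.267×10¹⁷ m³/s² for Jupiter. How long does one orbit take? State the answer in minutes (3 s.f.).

r = 74310 km = 7.431×10⁷ m.
Kepler's third law: T = 2π√(r³/μ) = 2π√((7.431×10⁷)³ / 1.267×10¹⁷).
r³/μ = 3.239×10⁶ s², so T = 2π × 1.800×10³ = 1.131×10⁴ s.
Converting: 1.131×10⁴ s ÷ 60.00 = 188.5 minutes.

T ≈ 188 minutes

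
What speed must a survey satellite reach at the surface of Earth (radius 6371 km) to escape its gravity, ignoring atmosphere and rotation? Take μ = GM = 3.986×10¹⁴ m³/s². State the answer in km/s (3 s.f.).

r = R = 6.371×10⁶ m.
Escape speed v_esc = √(2μ/r) = √(2 × 3.986×10¹⁴ / 6.371×10⁶) = √(1.251×10⁸) = 11190 m/s.
= 11.19 km/s.

v_esc ≈ 11.2 km/s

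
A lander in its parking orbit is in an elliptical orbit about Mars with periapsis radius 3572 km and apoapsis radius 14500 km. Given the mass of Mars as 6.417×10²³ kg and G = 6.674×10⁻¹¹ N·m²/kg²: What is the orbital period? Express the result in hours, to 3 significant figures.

μ = GM = 6.674×10⁻¹¹ × 6.417×10²³ = 4.283×10¹³ m³/s².
Semi-major axis a = (r_p + r_a)/2 = (3572.0 + 14500)/2 = 9036.0 km = 9.036×10⁶ m.
By Kepler's third law T = 2π√(a³/μ) = 2π × 4.151×10³ = 2.608×10⁴ s.
= 7.244 hours.

T ≈ 7.24 hours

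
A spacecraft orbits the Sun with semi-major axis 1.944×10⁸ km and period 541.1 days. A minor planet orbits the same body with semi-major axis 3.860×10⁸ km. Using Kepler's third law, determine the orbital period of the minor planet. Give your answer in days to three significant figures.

T₂ ≈ 1510 days

Kepler's third law: T² ∝ a³, so T₂ = T₁ (a₂/a₁)^(3/2).
a₂/a₁ = 1.986, (a₂/a₁)^(3/2) = 2.798.
T₂ = 541.1 × 2.798 = 1514 days.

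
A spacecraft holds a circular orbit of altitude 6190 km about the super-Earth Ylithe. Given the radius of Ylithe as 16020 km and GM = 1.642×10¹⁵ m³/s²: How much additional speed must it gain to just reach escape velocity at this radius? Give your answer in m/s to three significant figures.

Δv ≈ 3560 m/s

r = 16020 + 6190 = 22210 km = 2.2210×10⁷ m.
Circular speed v_c = √(μ/r) = 8598 m/s.
Escape speed v_esc = √(2μ/r) = √2 × v_c = 12160 m/s.
Δv = v_esc − v_c = 3562 m/s.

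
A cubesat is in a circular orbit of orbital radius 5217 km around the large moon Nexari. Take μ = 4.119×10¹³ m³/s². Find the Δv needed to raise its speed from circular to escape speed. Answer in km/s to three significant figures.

Δv ≈ 1.16 km/s

r = 5217 km = 5.217×10⁶ m.
Circular speed v_c = √(μ/r) = 2810 m/s.
Escape speed v_esc = √(2μ/r) = √2 × v_c = 3974 m/s.
Δv = v_esc − v_c = 1164 m/s = 1.164 km/s.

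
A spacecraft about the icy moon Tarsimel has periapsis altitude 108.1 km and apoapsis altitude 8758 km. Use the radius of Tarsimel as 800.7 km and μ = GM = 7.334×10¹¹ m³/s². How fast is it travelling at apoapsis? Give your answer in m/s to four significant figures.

r_p = 800.7 + 108.1 = 908.80 km = 9.0880×10⁵ m.
r_a = 800.7 + 8758 = 9558.7 km = 9.5587×10⁶ m.
Semi-major axis a = (r_p + r_a)/2 = 5233.8 km = 5.234×10⁶ m.
Vis-viva: v² = μ(2/r − 1/a) = 7.334×10¹¹ × (2.092×10⁻⁷ − 1.911×10⁻⁷) = 1.332×10⁴ m²/s².
v = 115.4 m/s.

v ≈ 115.4 m/s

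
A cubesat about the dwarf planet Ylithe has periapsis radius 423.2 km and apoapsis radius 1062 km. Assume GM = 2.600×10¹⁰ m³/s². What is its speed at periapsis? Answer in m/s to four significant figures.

v ≈ 296.4 m/s

Semi-major axis a = (r_p + r_a)/2 = 742.60 km = 7.426×10⁵ m.
Vis-viva: v² = μ(2/r − 1/a) = 2.600×10¹⁰ × (4.726×10⁻⁶ − 1.347×10⁻⁶) = 8.786×10⁴ m²/s².
v = 296.4 m/s.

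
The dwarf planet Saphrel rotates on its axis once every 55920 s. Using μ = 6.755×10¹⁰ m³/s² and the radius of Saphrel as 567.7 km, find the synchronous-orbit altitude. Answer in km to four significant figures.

h_sync ≈ 1181 km

A synchronous orbit has period T, so by Kepler's third law a = (μT²/4π²)^(1/3).
μT²/4π² = 6.755×10¹⁰ × (5.592×10⁴)² / 39.48 = 5.351×10¹⁸ m³.
a = 1.749×10⁶ m = 1749.0 km.
Altitude h = a − R = 1749.0 − 567.7 = 1181.3 km.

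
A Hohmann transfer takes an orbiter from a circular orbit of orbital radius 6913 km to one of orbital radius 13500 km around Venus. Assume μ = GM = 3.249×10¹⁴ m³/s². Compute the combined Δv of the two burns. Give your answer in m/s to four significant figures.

Δv_total ≈ 1897 m/s

r₁ = 6913 km = 6.913×10⁶ m.
r₂ = 13500 km = 1.350×10⁷ m.
Transfer ellipse a_t = (r₁ + r₂)/2 = 1.021×10⁷ m.
At r₁: circular v_c1 = √(μ/r₁) = 6856 m/s; transfer-periapsis v_p = √[μ(2/r₁ − 1/a_t)] = 7884 m/s.
Δv₁ = v_p − v_c1 = 1029 m/s.
At r₂: circular v_c2 = √(μ/r₂) = 4906 m/s; transfer-apoapsis v_a = √[μ(2/r₂ − 1/a_t)] = 4037 m/s.
Δv₂ = v_c2 − v_a = 868.4 m/s.
Total Δv = Δv₁ + Δv₂ = 1897 m/s.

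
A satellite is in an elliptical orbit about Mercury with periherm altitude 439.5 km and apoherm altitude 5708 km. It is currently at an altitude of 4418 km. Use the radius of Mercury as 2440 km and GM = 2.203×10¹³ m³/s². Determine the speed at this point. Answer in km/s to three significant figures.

v ≈ 1.56 km/s

r_p = 2440 + 439.5 = 2879.5 km = 2.8795×10⁶ m.
r_a = 2440 + 5708 = 8148.0 km = 8.1480×10⁶ m.
r = 2440 + 4418 = 6858.0 km = 6.858×10⁶ m.
Semi-major axis a = (r_p + r_a)/2 = 5513.8 km = 5.514×10⁶ m.
Vis-viva: v² = μ(2/r − 1/a) = 2.203×10¹³ × (2.916×10⁻⁷ − 1.814×10⁻⁷) = 2.429×10⁶ m²/s².
v = 1559 m/s = 1.559 km/s.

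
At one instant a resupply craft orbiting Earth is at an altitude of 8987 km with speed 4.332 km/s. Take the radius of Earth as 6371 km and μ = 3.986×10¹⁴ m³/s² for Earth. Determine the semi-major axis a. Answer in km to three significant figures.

r = 6371 + 8987 = 15358 km = 1.536×10⁷ m.
Specific orbital energy ε = v²/2 − μ/r = (4332)²/2 − 3.986×10¹⁴/1.536×10⁷ = -1.657×10⁷ J/kg.
Since ε = −μ/(2a), a = −μ/(2ε) = 1.203×10⁷ m = 12027 km.

a ≈ 12000 km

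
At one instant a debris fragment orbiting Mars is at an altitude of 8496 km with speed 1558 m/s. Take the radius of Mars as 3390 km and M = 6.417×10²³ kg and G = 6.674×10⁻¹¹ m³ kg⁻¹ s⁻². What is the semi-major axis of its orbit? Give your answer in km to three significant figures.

a ≈ 8960 km

μ = GM = 6.674×10⁻¹¹ × 6.417×10²³ = 4.283×10¹³ m³/s².
r = 3390 + 8496 = 11886 km = 1.189×10⁷ m.
Specific orbital energy ε = v²/2 − μ/r = (1558)²/2 − 4.283×10¹³/1.189×10⁷ = -2.389×10⁶ J/kg.
Since ε = −μ/(2a), a = −μ/(2ε) = 8.962×10⁶ m = 8961.6 km.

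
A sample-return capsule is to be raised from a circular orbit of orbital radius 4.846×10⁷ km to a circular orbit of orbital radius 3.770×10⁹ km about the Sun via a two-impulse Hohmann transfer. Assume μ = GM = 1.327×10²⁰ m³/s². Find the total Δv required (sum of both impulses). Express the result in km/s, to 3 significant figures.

Δv_total ≈ 26.2 km/s

r₁ = 4.846×10⁷ km = 4.846×10¹⁰ m.
r₂ = 3.770×10⁹ km = 3.770×10¹² m.
Transfer ellipse a_t = (r₁ + r₂)/2 = 1.909×10¹² m.
At r₁: circular v_c1 = √(μ/r₁) = 52330 m/s; transfer-perihelion v_p = √[μ(2/r₁ − 1/a_t)] = 73530 m/s.
Δv₁ = v_p − v_c1 = 21200 m/s.
At r₂: circular v_c2 = √(μ/r₂) = 5933 m/s; transfer-aphelion v_a = √[μ(2/r₂ − 1/a_t)] = 945.2 m/s.
Δv₂ = v_c2 − v_a = 4988 m/s.
Total Δv = Δv₁ + Δv₂ = 26190 m/s = 26.19 km/s.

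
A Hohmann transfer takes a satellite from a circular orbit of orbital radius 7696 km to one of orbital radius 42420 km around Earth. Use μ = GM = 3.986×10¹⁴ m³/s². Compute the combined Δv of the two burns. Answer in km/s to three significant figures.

Δv_total ≈ 3.53 km/s

r₁ = 7696 km = 7.696×10⁶ m.
r₂ = 42420 km = 4.242×10⁷ m.
Transfer ellipse a_t = (r₁ + r₂)/2 = 2.506×10⁷ m.
At r₁: circular v_c1 = √(μ/r₁) = 7197 m/s; transfer-perigee v_p = √[μ(2/r₁ − 1/a_t)] = 9364 m/s.
Δv₁ = v_p − v_c1 = 2167 m/s.
At r₂: circular v_c2 = √(μ/r₂) = 3065 m/s; transfer-apogee v_a = √[μ(2/r₂ − 1/a_t)] = 1699 m/s.
Δv₂ = v_c2 − v_a = 1367 m/s.
Total Δv = Δv₁ + Δv₂ = 3534 m/s = 3.534 km/s.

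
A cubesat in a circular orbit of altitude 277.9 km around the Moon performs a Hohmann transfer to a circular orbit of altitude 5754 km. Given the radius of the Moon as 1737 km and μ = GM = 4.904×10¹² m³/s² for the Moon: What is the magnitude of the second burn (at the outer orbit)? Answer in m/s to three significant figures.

Δv ≈ 282 m/s

r₁ = 1737 + 277.9 = 2014.9 km = 2.0149×10⁶ m.
r₂ = 1737 + 5754 = 7491.0 km = 7.4910×10⁶ m.
Transfer ellipse a_t = (r₁ + r₂)/2 = 4.753×10⁶ m.
At r₁: circular v_c1 = √(μ/r₁) = 1560 m/s; transfer-perilune v_p = √[μ(2/r₁ − 1/a_t)] = 1959 m/s.
At r₂: circular v_c2 = √(μ/r₂) = 809.1 m/s; transfer-apolune v_a = √[μ(2/r₂ − 1/a_t)] = 526.8 m/s.
Δv₂ = v_c2 − v_a = 282.3 m/s.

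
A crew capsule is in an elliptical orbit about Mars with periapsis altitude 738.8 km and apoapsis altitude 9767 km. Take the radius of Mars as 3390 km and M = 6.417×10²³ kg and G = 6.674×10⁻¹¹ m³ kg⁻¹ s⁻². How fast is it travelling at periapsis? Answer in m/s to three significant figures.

μ = GM = 6.674×10⁻¹¹ × 6.417×10²³ = 4.283×10¹³ m³/s².
r_p = 3390 + 738.8 = 4128.8 km = 4.1288×10⁶ m.
r_a = 3390 + 9767 = 13157 km = 1.3157×10⁷ m.
Semi-major axis a = (r_p + r_a)/2 = 8642.9 km = 8.643×10⁶ m.
Vis-viva: v² = μ(2/r − 1/a) = 4.283×10¹³ × (4.844×10⁻⁷ − 1.157×10⁻⁷) = 1.579×10⁷ m²/s².
v = 3974 m/s.

v ≈ 3970 m/s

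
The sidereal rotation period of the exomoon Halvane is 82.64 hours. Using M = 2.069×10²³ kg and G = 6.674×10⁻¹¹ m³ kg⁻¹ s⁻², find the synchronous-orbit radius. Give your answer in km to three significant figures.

r_sync ≈ 31400 km

μ = GM = 6.674×10⁻¹¹ × 2.069×10²³ = 1.381×10¹³ m³/s².
T = 82.64 hours = 2.975×10⁵ s.
A synchronous orbit has period T, so by Kepler's third law a = (μT²/4π²)^(1/3).
μT²/4π² = 1.381×10¹³ × (2.975×10⁵)² / 39.48 = 3.096×10²² m³.
a = 3.140×10⁷ m = 31400 km.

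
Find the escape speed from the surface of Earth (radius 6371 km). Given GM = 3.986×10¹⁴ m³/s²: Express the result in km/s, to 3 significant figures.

v_esc ≈ 11.2 km/s

r = R = 6.371×10⁶ m.
Escape speed v_esc = √(2μ/r) = √(2 × 3.986×10¹⁴ / 6.371×10⁶) = √(1.251×10⁸) = 11190 m/s.
= 11.19 km/s.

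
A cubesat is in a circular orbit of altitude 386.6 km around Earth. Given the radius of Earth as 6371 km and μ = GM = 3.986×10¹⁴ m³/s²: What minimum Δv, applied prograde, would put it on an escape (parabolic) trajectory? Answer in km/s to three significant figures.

Δv ≈ 3.18 km/s

r = 6371 + 386.6 = 6757.6 km = 6.7576×10⁶ m.
Circular speed v_c = √(μ/r) = 7680 m/s.
Escape speed v_esc = √(2μ/r) = √2 × v_c = 10860 m/s.
Δv = v_esc − v_c = 3181 m/s = 3.181 km/s.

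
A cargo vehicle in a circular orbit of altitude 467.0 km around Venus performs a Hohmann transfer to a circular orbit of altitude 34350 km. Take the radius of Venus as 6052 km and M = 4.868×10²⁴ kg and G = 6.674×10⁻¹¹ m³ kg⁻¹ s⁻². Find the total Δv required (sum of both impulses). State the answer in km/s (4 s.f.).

μ = GM = 6.674×10⁻¹¹ × 4.868×10²⁴ = 3.249×10¹⁴ m³/s².
r₁ = 6052 + 467.0 = 6519.0 km = 6.5190×10⁶ m.
r₂ = 6052 + 34350 = 40402 km = 4.0402×10⁷ m.
Transfer ellipse a_t = (r₁ + r₂)/2 = 2.346×10⁷ m.
At r₁: circular v_c1 = √(μ/r₁) = 7060 m/s; transfer-periapsis v_p = √[μ(2/r₁ − 1/a_t)] = 9264 m/s.
Δv₁ = v_p − v_c1 = 2205 m/s.
At r₂: circular v_c2 = √(μ/r₂) = 2836 m/s; transfer-apoapsis v_a = √[μ(2/r₂ − 1/a_t)] = 1495 m/s.
Δv₂ = v_c2 − v_a = 1341 m/s.
Total Δv = Δv₁ + Δv₂ = 3546 m/s = 3.546 km/s.

Δv_total ≈ 3.546 km/s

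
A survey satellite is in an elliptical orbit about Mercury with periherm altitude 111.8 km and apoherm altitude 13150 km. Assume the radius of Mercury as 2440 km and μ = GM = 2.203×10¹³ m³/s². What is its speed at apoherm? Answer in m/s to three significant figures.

r_p = 2440 + 111.8 = 2551.8 km = 2.5518×10⁶ m.
r_a = 2440 + 13150 = 15590 km = 1.5590×10⁷ m.
Semi-major axis a = (r_p + r_a)/2 = 9070.9 km = 9.071×10⁶ m.
Vis-viva: v² = μ(2/r − 1/a) = 2.203×10¹³ × (1.283×10⁻⁷ − 1.102×10⁻⁷) = 3.975×10⁵ m²/s².
v = 630.5 m/s.

v ≈ 630 m/s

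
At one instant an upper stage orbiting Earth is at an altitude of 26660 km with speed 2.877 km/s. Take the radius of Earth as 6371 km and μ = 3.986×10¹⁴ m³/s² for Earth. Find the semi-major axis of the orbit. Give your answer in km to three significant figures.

r = 6371 + 26660 = 33031 km = 3.303×10⁷ m.
Vis-viva rearranged: 1/a = 2/r − v²/μ = 6.055×10⁻⁸ − 2.077×10⁻⁸ = 3.978×10⁻⁸ m⁻¹.
a = 2.514×10⁷ m = 25136 km.

a ≈ 25100 km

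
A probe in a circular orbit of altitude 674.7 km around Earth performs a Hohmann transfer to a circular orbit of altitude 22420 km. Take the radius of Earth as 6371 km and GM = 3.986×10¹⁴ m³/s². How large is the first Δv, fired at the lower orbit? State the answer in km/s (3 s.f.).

Δv ≈ 2.01 km/s

r₁ = 6371 + 674.7 = 7045.7 km = 7.0457×10⁶ m.
r₂ = 6371 + 22420 = 28791 km = 2.8791×10⁷ m.
Transfer ellipse a_t = (r₁ + r₂)/2 = 1.792×10⁷ m.
At r₁: circular v_c1 = √(μ/r₁) = 7522 m/s; transfer-perigee v_p = √[μ(2/r₁ − 1/a_t)] = 9534 m/s.
Δv₁ = v_p − v_c1 = 2013 m/s.
= 2.013 km/s.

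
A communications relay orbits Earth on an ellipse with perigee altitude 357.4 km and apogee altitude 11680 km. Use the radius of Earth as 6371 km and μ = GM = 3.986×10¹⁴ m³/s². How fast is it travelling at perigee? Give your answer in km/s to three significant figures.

r_p = 6371 + 357.4 = 6728.4 km = 6.7284×10⁶ m.
r_a = 6371 + 11680 = 18051 km = 1.8051×10⁷ m.
Semi-major axis a = (r_p + r_a)/2 = 12390 km = 1.239×10⁷ m.
Vis-viva: v² = μ(2/r − 1/a) = 3.986×10¹⁴ × (2.972×10⁻⁷ − 8.071×10⁻⁸) = 8.631×10⁷ m²/s².
v = 9290 m/s = 9.290 km/s.

v ≈ 9.29 km/s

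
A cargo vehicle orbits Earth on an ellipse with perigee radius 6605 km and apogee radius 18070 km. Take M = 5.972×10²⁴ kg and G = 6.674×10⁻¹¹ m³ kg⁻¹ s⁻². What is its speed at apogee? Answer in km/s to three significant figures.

μ = GM = 6.674×10⁻¹¹ × 5.972×10²⁴ = 3.986×10¹⁴ m³/s².
Semi-major axis a = (r_p + r_a)/2 = 12338 km = 1.234×10⁷ m.
Vis-viva: v² = μ(2/r − 1/a) = 3.986×10¹⁴ × (1.107×10⁻⁷ − 8.105×10⁻⁸) = 1.181×10⁷ m²/s².
v = 3436 m/s = 3.436 km/s.

v ≈ 3.44 km/s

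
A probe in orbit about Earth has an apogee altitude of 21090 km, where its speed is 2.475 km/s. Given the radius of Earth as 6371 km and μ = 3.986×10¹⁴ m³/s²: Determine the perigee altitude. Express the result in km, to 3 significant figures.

r_a = 6371 + 21090 = 27461 km = 2.746×10⁷ m.
Specific energy ε = v²/2 − μ/r = -1.145×10⁷ J/kg, so a = −μ/(2ε) = 1.740×10⁷ m.
The apsides satisfy r_p + r_a = 2a, so the perigee radius is 2a − r_a = 7.344×10⁶ m = 7344.2 km.
Perigee altitude = 7344.2 − 6371 = 973.18 km.

perigee altitude ≈ 973 km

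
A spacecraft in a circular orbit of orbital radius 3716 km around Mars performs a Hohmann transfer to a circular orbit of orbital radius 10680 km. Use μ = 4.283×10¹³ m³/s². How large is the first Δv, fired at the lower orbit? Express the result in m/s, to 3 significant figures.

r₁ = 3716 km = 3.716×10⁶ m.
r₂ = 10680 km = 1.068×10⁷ m.
Transfer ellipse a_t = (r₁ + r₂)/2 = 7.198×10⁶ m.
At r₁: circular v_c1 = √(μ/r₁) = 3395 m/s; transfer-periapsis v_p = √[μ(2/r₁ − 1/a_t)] = 4135 m/s.
Δv₁ = v_p − v_c1 = 740.4 m/s.

Δv ≈ 740 m/s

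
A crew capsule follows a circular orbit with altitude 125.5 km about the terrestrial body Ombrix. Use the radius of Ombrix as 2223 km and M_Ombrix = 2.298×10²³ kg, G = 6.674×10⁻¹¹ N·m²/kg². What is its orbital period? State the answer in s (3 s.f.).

μ = GM = 6.674×10⁻¹¹ × 2.298×10²³ = 1.534×10¹³ m³/s².
r = 2223 + 125.5 = 2348.5 km = 2.3485×10⁶ m.
Kepler's third law: T = 2π√(r³/μ) = 2π√((2.348×10⁶)³ / 1.534×10¹³).
r³/μ = 8.446×10⁵ s², so T = 2π × 9.190×10² = 5.774×10³ s.

T ≈ 5770 s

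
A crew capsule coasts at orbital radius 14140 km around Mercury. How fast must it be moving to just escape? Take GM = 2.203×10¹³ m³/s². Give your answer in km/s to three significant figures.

r = 14140 km = 1.414×10⁷ m.
Escape speed v_esc = √(2μ/r) = √(2 × 2.203×10¹³ / 1.414×10⁷) = √(3.116×10⁶) = 1765 m/s.
= 1.765 km/s.

v_esc ≈ 1.77 km/s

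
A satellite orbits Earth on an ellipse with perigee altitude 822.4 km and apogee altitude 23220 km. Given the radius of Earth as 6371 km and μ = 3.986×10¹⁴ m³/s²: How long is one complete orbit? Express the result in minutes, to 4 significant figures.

r_p = 6371 + 822.4 = 7193.4 km = 7.1934×10⁶ m.
r_a = 6371 + 23220 = 29591 km = 2.9591×10⁷ m.
Semi-major axis a = (r_p + r_a)/2 = (7193.4 + 29591)/2 = 18392 km = 1.839×10⁷ m.
By Kepler's third law T = 2π√(a³/μ) = 2π × 3.951×10³ = 2.482×10⁴ s.
= 413.7 minutes.

T ≈ 413.7 minutes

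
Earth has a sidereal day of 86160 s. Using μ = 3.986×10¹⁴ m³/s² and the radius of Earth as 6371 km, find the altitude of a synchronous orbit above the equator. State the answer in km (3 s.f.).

A synchronous orbit has period T, so by Kepler's third law a = (μT²/4π²)^(1/3).
μT²/4π² = 3.986×10¹⁴ × (8.616×10⁴)² / 39.48 = 7.495×10²² m³.
a = 4.216×10⁷ m = 42163 km.
Altitude h = a − R = 42163 − 6371 = 35792 km.

h_sync ≈ 35800 km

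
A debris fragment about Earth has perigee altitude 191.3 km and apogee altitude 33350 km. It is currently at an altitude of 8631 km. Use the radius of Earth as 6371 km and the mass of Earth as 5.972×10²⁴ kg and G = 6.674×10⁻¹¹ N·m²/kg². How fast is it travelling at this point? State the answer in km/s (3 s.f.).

μ = GM = 6.674×10⁻¹¹ × 5.972×10²⁴ = 3.986×10¹⁴ m³/s².
r_p = 6371 + 191.3 = 6562.3 km = 6.5623×10⁶ m.
r_a = 6371 + 33350 = 39721 km = 3.9721×10⁷ m.
r = 6371 + 8631 = 15002 km = 1.500×10⁷ m.
Semi-major axis a = (r_p + r_a)/2 = 23142 km = 2.314×10⁷ m.
Vis-viva: v² = μ(2/r − 1/a) = 3.986×10¹⁴ × (1.333×10⁻⁷ − 4.321×10⁻⁸) = 3.591×10⁷ m²/s².
v = 5993 m/s = 5.993 km/s.

v ≈ 5.99 km/s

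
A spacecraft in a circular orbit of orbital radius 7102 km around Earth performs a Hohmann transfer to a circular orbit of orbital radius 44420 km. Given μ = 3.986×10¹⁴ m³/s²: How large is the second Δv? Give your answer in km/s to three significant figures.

Δv ≈ 1.42 km/s

r₁ = 7102 km = 7.102×10⁶ m.
r₂ = 44420 km = 4.442×10⁷ m.
Transfer ellipse a_t = (r₁ + r₂)/2 = 2.576×10⁷ m.
At r₁: circular v_c1 = √(μ/r₁) = 7492 m/s; transfer-perigee v_p = √[μ(2/r₁ − 1/a_t)] = 9838 m/s.
At r₂: circular v_c2 = √(μ/r₂) = 2996 m/s; transfer-apogee v_a = √[μ(2/r₂ − 1/a_t)] = 1573 m/s.
Δv₂ = v_c2 − v_a = 1423 m/s.
= 1.423 km/s.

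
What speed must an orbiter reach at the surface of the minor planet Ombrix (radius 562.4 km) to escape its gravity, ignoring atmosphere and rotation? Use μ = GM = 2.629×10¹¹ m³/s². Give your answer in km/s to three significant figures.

r = R = 5.624×10⁵ m.
Escape speed v_esc = √(2μ/r) = √(2 × 2.629×10¹¹ / 5.624×10⁵) = √(9.349×10⁵) = 966.9 m/s.
= 0.9669 km/s.

v_esc ≈ 0.967 km/s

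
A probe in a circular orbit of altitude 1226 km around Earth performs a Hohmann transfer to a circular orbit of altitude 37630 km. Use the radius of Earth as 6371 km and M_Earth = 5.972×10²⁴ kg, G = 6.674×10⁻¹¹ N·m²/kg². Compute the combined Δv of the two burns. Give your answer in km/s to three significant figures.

μ = GM = 6.674×10⁻¹¹ × 5.972×10²⁴ = 3.986×10¹⁴ m³/s².
r₁ = 6371 + 1226 = 7597.0 km = 7.5970×10⁶ m.
r₂ = 6371 + 37630 = 44001 km = 4.4001×10⁷ m.
Transfer ellipse a_t = (r₁ + r₂)/2 = 2.580×10⁷ m.
At r₁: circular v_c1 = √(μ/r₁) = 7243 m/s; transfer-perigee v_p = √[μ(2/r₁ − 1/a_t)] = 9459 m/s.
Δv₁ = v_p − v_c1 = 2216 m/s.
At r₂: circular v_c2 = √(μ/r₂) = 3010 m/s; transfer-apogee v_a = √[μ(2/r₂ − 1/a_t)] = 1633 m/s.
Δv₂ = v_c2 − v_a = 1376 m/s.
Total Δv = Δv₁ + Δv₂ = 3593 m/s = 3.593 km/s.

Δv_total ≈ 3.59 km/s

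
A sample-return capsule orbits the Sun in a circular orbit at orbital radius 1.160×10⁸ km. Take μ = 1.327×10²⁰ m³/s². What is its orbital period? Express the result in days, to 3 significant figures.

r = 1.160×10⁸ km = 1.160×10¹¹ m.
Kepler's third law: T = 2π√(r³/μ) = 2π√((1.160×10¹¹)³ / 1.327×10²⁰).
r³/μ = 1.176×10¹³ s², so T = 2π × 3.430×10⁶ = 2.155×10⁷ s.
Converting: 2.155×10⁷ s ÷ 86400 = 249.4 days.

T ≈ 249 days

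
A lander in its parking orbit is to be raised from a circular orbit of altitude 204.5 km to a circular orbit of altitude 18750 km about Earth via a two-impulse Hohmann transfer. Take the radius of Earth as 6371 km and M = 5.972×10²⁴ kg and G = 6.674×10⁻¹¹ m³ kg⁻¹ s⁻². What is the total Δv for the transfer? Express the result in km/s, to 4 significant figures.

μ = GM = 6.674×10⁻¹¹ × 5.972×10²⁴ = 3.986×10¹⁴ m³/s².
r₁ = 6371 + 204.5 = 6575.5 km = 6.5755×10⁶ m.
r₂ = 6371 + 18750 = 25121 km = 2.5121×10⁷ m.
Transfer ellipse a_t = (r₁ + r₂)/2 = 1.585×10⁷ m.
At r₁: circular v_c1 = √(μ/r₁) = 7786 m/s; transfer-perigee v_p = √[μ(2/r₁ − 1/a_t)] = 9802 m/s.
Δv₁ = v_p − v_c1 = 2017 m/s.
At r₂: circular v_c2 = √(μ/r₂) = 3983 m/s; transfer-apogee v_a = √[μ(2/r₂ − 1/a_t)] = 2566 m/s.
Δv₂ = v_c2 − v_a = 1418 m/s.
Total Δv = Δv₁ + Δv₂ = 3434 m/s = 3.434 km/s.

Δv_total ≈ 3.434 km/s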